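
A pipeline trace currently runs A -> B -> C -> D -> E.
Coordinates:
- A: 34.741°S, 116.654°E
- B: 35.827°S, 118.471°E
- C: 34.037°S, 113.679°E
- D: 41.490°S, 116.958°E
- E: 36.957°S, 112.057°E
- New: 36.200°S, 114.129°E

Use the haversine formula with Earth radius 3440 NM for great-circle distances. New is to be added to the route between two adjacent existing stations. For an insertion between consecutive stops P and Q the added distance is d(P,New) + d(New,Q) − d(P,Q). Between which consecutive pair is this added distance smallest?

between C and D

Added distance for inserting New between each consecutive pair:
A–B: 253.0 NM
B–C: 84.6 NM
C–D: 2.1 NM
D–E: 98.9 NM
Smallest added distance is 2.1 NM, inserting between C and D.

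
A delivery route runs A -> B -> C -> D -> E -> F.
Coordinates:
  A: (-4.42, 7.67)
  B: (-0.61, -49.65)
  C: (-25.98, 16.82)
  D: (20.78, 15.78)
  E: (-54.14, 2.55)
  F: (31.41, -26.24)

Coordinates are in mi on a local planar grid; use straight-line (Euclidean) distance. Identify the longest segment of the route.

E–F

Leg distances:
A→B: 57.4 mi
B→C: 71.1 mi
C→D: 46.8 mi
D→E: 76.1 mi
E→F: 90.3 mi
The longest leg is E–F at 90.3 mi.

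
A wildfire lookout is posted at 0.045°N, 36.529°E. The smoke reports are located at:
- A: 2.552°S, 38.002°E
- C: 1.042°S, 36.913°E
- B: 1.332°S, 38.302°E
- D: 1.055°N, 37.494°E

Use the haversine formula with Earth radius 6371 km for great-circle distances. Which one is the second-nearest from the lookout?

D

Distance to each, sorted:
C: 128.2 km
D: 155.3 km
B: 249.6 km
A: 332.0 km
The second-nearest is D at 155.3 km.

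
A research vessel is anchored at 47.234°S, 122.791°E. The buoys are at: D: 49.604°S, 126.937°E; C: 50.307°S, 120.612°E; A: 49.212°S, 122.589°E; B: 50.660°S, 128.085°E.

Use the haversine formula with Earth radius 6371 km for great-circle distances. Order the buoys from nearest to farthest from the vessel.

A, C, D, B

Distance from the vessel at 47.234°S, 122.791°E to each:
A 49.212°S, 122.589°E: 220.5 km
C 50.307°S, 120.612°E: 377.1 km
D 49.604°S, 126.937°E: 403.7 km
B 50.660°S, 128.085°E: 542.5 km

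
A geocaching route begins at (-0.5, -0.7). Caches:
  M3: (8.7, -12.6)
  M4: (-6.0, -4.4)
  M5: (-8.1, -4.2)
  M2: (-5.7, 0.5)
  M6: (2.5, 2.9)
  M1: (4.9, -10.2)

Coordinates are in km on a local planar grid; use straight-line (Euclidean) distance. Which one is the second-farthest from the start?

M1

Distance to each, sorted:
M3: 15.0 km
M1: 10.9 km
M5: 8.4 km
M4: 6.6 km
M2: 5.3 km
M6: 4.7 km
The second-farthest is M1 at 10.9 km.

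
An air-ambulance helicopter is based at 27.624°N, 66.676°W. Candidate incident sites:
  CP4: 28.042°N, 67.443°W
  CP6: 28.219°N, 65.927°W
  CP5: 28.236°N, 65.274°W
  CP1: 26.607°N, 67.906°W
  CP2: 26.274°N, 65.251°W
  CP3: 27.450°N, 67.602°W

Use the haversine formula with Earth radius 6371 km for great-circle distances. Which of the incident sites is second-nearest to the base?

CP3

Distance to each, sorted:
CP4: 88.6 km
CP3: 93.3 km
CP6: 99.0 km
CP5: 153.6 km
CP1: 166.2 km
CP2: 206.1 km
The second-nearest is CP3 at 93.3 km.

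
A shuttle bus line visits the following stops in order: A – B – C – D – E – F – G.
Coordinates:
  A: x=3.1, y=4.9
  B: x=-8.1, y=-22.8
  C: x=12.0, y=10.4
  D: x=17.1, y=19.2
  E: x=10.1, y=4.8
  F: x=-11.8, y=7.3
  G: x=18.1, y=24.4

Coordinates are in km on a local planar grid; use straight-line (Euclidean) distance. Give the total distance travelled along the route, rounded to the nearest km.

Leg distances:
A→B: 29.9 km  (cumulative 29.9 km)
B→C: 38.8 km  (cumulative 68.7 km)
C→D: 10.2 km  (cumulative 78.9 km)
D→E: 16.0 km  (cumulative 94.9 km)
E→F: 22.0 km  (cumulative 116.9 km)
F→G: 34.4 km  (cumulative 151.4 km)
Total route length ≈ 151 km.

151 km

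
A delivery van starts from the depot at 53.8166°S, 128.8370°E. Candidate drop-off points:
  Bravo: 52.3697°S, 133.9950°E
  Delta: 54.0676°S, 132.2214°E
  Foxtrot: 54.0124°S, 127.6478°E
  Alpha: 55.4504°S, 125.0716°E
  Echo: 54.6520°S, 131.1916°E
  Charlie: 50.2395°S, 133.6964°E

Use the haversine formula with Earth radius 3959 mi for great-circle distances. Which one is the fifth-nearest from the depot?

Bravo

Distance to each, sorted:
Foxtrot: 50.3 mi
Echo: 111.2 mi
Delta: 138.7 mi
Alpha: 188.2 mi
Bravo: 236.2 mi
Charlie: 322.0 mi
The fifth-nearest is Bravo at 236.2 mi.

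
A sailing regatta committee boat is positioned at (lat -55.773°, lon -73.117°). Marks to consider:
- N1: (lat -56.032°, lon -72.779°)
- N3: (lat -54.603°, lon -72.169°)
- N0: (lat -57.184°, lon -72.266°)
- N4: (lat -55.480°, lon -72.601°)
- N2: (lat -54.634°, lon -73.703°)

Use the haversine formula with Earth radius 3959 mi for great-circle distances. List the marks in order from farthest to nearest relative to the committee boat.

N0, N3, N2, N4, N1

Distances from the committee boat:
N0 (lat -57.184°, lon -72.266°): 102.8 mi
N3 (lat -54.603°, lon -72.169°): 89.1 mi
N2 (lat -54.634°, lon -73.703°): 82.0 mi
N4 (lat -55.480°, lon -72.601°): 28.5 mi
N1 (lat -56.032°, lon -72.779°): 22.2 mi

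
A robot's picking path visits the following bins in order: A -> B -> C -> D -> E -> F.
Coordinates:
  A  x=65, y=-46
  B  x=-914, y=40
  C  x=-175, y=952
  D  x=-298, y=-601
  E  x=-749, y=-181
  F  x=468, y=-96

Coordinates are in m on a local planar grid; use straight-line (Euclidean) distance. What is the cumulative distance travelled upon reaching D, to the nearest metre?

3714 m

Leg distances:
A→B: 982.8 m  (cumulative 982.8 m)
B→C: 1173.8 m  (cumulative 2156.6 m)
C→D: 1557.9 m  (cumulative 3714.5 m)
Cumulative distance at D ≈ 3714 m.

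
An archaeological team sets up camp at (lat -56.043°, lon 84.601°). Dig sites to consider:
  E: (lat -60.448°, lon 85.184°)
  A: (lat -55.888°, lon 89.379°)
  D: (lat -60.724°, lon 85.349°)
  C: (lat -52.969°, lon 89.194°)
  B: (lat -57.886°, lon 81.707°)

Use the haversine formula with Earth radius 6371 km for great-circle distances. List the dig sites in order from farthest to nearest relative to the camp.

D, E, C, A, B

Computing each great-circle distance from (lat -56.043°, lon 84.601°):
D (lat -60.724°, lon 85.349°): 522.3 km
E (lat -60.448°, lon 85.184°): 491.0 km
C (lat -52.969°, lon 89.194°): 452.3 km
A (lat -55.888°, lon 89.379°): 297.8 km
B (lat -57.886°, lon 81.707°): 269.7 km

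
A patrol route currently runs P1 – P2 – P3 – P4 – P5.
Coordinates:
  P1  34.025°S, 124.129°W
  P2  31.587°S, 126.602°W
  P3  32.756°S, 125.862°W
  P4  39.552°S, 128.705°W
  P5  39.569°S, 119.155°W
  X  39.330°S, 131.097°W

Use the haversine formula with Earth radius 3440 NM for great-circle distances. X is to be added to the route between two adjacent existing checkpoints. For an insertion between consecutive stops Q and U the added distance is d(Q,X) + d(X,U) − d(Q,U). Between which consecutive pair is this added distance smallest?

between P3 and P4

Added distance for inserting X between each consecutive pair:
P1–P2: 784.1 NM
P2–P3: 903.7 NM
P3–P4: 150.3 NM
P4–P5: 223.3 NM
Smallest added distance is 150.3 NM, inserting between P3 and P4.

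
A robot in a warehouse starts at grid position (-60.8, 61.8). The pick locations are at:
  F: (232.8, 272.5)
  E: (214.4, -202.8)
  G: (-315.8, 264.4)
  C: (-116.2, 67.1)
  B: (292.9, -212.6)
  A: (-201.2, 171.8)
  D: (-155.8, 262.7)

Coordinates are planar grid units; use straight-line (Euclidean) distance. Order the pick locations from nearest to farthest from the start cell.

C, A, D, G, F, E, B

Distance from the start cell at (-60.8, 61.8) to each:
C (-116.2, 67.1): 55.7
A (-201.2, 171.8): 178.4
D (-155.8, 262.7): 222.2
G (-315.8, 264.4): 325.7
F (232.8, 272.5): 361.4
E (214.4, -202.8): 381.8
B (292.9, -212.6): 447.7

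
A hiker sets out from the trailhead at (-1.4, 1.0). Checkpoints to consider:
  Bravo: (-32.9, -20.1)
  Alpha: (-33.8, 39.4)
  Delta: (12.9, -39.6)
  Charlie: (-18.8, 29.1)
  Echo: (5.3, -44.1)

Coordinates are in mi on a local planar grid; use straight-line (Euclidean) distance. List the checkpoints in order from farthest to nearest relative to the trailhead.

Distance from the trailhead at (-1.4, 1.0) to each:
Alpha (-33.8, 39.4): 50.2 mi
Echo (5.3, -44.1): 45.6 mi
Delta (12.9, -39.6): 43.0 mi
Bravo (-32.9, -20.1): 37.9 mi
Charlie (-18.8, 29.1): 33.1 mi

Alpha, Echo, Delta, Bravo, Charlie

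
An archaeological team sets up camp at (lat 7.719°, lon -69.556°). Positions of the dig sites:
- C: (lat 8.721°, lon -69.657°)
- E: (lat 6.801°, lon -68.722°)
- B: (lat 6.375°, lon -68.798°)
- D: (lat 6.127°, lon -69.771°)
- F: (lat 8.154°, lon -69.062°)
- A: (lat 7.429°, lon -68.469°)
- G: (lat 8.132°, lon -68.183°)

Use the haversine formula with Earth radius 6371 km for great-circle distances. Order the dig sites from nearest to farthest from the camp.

Distances from the camp:
F (lat 8.154°, lon -69.062°): 72.8 km
C (lat 8.721°, lon -69.657°): 112.0 km
A (lat 7.429°, lon -68.469°): 124.1 km
E (lat 6.801°, lon -68.722°): 137.4 km
G (lat 8.132°, lon -68.183°): 158.0 km
B (lat 6.375°, lon -68.798°): 171.3 km
D (lat 6.127°, lon -69.771°): 178.6 km

F, C, A, E, G, B, D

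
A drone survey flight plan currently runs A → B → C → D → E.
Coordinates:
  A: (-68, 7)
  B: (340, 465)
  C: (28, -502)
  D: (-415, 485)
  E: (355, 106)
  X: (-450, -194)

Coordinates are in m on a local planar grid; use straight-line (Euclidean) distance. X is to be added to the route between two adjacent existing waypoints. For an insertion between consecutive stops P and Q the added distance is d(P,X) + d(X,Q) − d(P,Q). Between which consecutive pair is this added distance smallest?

between C and D

Added distance for inserting X between each consecutive pair:
A–B: 847.1 m
B–C: 581.3 m
C–D: 166.7 m
D–E: 680.8 m
Smallest added distance is 166.7 m, inserting between C and D.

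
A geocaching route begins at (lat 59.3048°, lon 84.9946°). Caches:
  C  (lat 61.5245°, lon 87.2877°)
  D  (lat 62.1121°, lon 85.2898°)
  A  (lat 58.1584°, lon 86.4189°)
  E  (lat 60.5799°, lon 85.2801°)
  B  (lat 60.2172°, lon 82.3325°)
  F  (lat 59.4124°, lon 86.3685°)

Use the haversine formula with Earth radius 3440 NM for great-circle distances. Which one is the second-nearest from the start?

Distance to each, sorted:
F: 42.5 NM
E: 77.0 NM
A: 81.9 NM
B: 97.4 NM
C: 149.6 NM
D: 168.8 NM
The second-nearest is E at 77.0 NM.

E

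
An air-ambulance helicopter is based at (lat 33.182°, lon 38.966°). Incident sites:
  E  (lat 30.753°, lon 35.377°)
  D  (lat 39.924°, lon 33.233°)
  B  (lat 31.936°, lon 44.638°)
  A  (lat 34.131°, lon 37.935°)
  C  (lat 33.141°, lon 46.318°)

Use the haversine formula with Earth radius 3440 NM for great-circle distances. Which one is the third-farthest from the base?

Distance to each, sorted:
D: 489.9 NM
C: 369.4 NM
B: 296.6 NM
E: 233.8 NM
A: 76.8 NM
The third-farthest is B at 296.6 NM.

B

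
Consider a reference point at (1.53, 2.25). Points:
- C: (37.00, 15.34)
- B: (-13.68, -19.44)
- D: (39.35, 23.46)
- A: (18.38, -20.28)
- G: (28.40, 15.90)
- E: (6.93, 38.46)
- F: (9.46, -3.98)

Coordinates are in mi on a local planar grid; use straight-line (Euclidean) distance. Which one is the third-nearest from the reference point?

Distance to each, sorted:
F: 10.1 mi
B: 26.5 mi
A: 28.1 mi
G: 30.1 mi
E: 36.6 mi
C: 37.8 mi
D: 43.4 mi
The third-nearest is A at 28.1 mi.

A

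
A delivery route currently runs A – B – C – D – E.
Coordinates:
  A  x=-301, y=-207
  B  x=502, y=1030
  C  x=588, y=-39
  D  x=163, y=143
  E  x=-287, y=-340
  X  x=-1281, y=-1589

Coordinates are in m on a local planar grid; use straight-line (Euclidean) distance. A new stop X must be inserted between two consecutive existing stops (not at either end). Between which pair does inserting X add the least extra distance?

Added distance for inserting X between each consecutive pair:
A–B: 3387.7 m
B–C: 4524.0 m
C–D: 4220.8 m
D–E: 3191.1 m
Smallest added distance is 3191.1 m, inserting between D and E.

between D and E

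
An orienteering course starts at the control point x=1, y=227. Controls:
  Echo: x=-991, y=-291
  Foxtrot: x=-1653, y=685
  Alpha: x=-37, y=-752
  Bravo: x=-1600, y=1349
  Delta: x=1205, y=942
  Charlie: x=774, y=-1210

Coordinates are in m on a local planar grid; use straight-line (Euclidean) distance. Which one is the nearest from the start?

Alpha

Distance to each, sorted:
Alpha: 979.7 m
Echo: 1119.1 m
Delta: 1400.3 m
Charlie: 1631.7 m
Foxtrot: 1716.2 m
Bravo: 1955.0 m
The nearest is Alpha at 979.7 m.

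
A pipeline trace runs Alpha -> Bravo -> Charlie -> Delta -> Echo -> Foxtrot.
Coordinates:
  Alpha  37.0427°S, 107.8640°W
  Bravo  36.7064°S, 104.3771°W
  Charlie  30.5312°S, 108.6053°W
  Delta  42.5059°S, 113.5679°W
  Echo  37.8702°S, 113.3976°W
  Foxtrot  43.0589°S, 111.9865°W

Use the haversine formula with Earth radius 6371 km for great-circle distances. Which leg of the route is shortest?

Alpha–Bravo

Leg distances:
Alpha→Bravo: 312.4 km
Bravo→Charlie: 790.2 km
Charlie→Delta: 1402.7 km
Delta→Echo: 515.7 km
Echo→Foxtrot: 589.2 km
The shortest leg is Alpha–Bravo at 312.4 km.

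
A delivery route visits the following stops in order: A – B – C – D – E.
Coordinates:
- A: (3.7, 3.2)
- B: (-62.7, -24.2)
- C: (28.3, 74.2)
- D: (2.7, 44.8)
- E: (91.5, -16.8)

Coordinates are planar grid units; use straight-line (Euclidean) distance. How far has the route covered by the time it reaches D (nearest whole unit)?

Leg distances:
A→B: 71.8  (cumulative 71.8)
B→C: 134.0  (cumulative 205.9)
C→D: 39.0  (cumulative 244.8)
Cumulative distance at D ≈ 245.

245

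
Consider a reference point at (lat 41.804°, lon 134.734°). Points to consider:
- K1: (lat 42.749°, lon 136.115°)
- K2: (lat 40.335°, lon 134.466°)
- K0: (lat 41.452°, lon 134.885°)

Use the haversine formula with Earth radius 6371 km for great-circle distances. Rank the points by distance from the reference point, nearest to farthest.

K0, K1, K2

Computing each great-circle distance from (lat 41.804°, lon 134.734°):
K0 (lat 41.452°, lon 134.885°): 41.1 km
K1 (lat 42.749°, lon 136.115°): 154.8 km
K2 (lat 40.335°, lon 134.466°): 164.9 km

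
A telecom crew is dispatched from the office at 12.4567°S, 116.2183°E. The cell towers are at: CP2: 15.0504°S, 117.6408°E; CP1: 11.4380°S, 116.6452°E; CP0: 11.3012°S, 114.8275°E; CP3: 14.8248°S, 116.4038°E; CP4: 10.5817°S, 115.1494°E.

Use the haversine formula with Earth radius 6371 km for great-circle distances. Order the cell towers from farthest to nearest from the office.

Computing each great-circle distance from 12.4567°S, 116.2183°E:
CP2 15.0504°S, 117.6408°E: 326.8 km
CP3 14.8248°S, 116.4038°E: 264.1 km
CP4 10.5817°S, 115.1494°E: 238.8 km
CP0 11.3012°S, 114.8275°E: 198.5 km
CP1 11.4380°S, 116.6452°E: 122.4 km

CP2, CP3, CP4, CP0, CP1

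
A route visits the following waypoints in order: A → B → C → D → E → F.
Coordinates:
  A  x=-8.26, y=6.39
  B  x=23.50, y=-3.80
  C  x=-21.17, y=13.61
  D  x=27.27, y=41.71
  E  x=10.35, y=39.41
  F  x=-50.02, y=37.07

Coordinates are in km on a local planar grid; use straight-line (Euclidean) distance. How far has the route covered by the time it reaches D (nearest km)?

137 km

Leg distances:
A→B: 33.4 km  (cumulative 33.4 km)
B→C: 47.9 km  (cumulative 81.3 km)
C→D: 56.0 km  (cumulative 137.3 km)
Cumulative distance at D ≈ 137 km.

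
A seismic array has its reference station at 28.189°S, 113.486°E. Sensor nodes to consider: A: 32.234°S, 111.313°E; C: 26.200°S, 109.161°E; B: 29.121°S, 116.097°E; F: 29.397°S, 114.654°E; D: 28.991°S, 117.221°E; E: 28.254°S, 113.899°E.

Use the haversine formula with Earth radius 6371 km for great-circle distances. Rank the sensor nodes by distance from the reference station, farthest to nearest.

A, C, D, B, F, E

Distances from the reference station:
A 32.234°S, 111.313°E: 495.9 km
C 26.200°S, 109.161°E: 481.5 km
D 28.991°S, 117.221°E: 375.4 km
B 29.121°S, 116.097°E: 275.0 km
F 29.397°S, 114.654°E: 176.1 km
E 28.254°S, 113.899°E: 41.1 km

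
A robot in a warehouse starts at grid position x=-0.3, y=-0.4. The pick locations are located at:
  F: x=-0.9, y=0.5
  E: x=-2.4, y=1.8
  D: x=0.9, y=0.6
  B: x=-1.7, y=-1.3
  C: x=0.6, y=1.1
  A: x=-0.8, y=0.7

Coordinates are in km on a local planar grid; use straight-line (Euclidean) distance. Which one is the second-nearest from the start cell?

A

Distance to each, sorted:
F: 1.1 km
A: 1.2 km
D: 1.6 km
B: 1.7 km
C: 1.7 km
E: 3.0 km
The second-nearest is A at 1.2 km.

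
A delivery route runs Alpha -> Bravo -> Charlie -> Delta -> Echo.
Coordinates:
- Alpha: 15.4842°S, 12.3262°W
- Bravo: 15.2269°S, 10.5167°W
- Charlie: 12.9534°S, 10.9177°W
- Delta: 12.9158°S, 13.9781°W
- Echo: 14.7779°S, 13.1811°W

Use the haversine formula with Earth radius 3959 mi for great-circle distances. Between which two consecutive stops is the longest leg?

Charlie–Delta

Leg distances:
Alpha→Bravo: 121.9 mi
Bravo→Charlie: 159.4 mi
Charlie→Delta: 206.1 mi
Delta→Echo: 139.3 mi
The longest leg is Charlie–Delta at 206.1 mi.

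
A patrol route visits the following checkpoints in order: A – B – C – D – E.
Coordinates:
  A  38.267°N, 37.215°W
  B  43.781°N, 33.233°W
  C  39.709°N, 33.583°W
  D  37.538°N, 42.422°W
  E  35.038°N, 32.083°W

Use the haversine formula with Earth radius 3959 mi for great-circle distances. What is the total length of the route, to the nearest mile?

1816 mi

Leg distances:
A→B: 433.7 mi  (cumulative 433.7 mi)
B→C: 281.9 mi  (cumulative 715.7 mi)
C→D: 499.9 mi  (cumulative 1215.6 mi)
D→E: 600.8 mi  (cumulative 1816.4 mi)
Total route length ≈ 1816 mi.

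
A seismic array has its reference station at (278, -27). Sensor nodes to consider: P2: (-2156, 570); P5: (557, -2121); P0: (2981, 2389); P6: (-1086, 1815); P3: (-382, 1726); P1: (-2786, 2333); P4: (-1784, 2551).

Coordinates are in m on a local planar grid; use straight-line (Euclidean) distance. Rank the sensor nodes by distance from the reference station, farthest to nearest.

Distances from the reference station:
P1 (-2786, 2333): 3867.5 m
P0 (2981, 2389): 3625.4 m
P4 (-1784, 2551): 3301.2 m
P2 (-2156, 570): 2506.1 m
P6 (-1086, 1815): 2292.0 m
P5 (557, -2121): 2112.5 m
P3 (-382, 1726): 1873.1 m

P1, P0, P4, P2, P6, P5, P3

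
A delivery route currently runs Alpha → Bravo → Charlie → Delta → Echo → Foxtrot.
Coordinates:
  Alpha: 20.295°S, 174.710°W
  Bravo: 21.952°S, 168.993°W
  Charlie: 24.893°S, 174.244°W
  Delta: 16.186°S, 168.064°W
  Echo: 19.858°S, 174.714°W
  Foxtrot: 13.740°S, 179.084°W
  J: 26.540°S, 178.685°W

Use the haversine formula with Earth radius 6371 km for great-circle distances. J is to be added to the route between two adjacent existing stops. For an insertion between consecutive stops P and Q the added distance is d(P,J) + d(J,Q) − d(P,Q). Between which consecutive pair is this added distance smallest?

Added distance for inserting J between each consecutive pair:
Alpha–Bravo: 1289.8 km
Bravo–Charlie: 960.1 km
Charlie–Delta: 909.6 km
Delta–Echo: 1624.1 km
Echo–Foxtrot: 1446.4 km
Smallest added distance is 909.6 km, inserting between Charlie and Delta.

between Charlie and Delta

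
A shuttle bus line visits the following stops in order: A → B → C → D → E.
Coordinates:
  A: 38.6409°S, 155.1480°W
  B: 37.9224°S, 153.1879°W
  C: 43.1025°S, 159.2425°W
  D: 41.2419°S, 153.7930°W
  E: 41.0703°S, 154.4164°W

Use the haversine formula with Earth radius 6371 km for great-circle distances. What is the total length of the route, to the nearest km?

1509 km

Leg distances:
A→B: 188.8 km  (cumulative 188.8 km)
B→C: 770.1 km  (cumulative 958.9 km)
C→D: 494.3 km  (cumulative 1453.3 km)
D→E: 55.6 km  (cumulative 1508.8 km)
Total route length ≈ 1509 km.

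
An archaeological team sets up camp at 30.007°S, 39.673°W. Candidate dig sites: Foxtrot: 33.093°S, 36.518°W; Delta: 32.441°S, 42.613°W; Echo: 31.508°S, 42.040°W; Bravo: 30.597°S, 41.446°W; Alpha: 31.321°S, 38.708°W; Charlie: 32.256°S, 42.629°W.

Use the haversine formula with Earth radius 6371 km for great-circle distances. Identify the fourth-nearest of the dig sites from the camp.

Distance to each, sorted:
Alpha: 172.8 km
Bravo: 182.4 km
Echo: 281.1 km
Charlie: 376.4 km
Delta: 389.1 km
Foxtrot: 455.1 km
The fourth-nearest is Charlie at 376.4 km.

Charlie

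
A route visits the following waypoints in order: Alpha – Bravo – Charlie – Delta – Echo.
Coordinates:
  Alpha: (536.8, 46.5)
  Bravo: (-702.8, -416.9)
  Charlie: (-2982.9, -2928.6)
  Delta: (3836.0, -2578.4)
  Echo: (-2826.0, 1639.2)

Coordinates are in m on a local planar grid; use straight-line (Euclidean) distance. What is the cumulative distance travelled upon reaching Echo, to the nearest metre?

19428 m

Leg distances:
Alpha→Bravo: 1323.4 m  (cumulative 1323.4 m)
Bravo→Charlie: 3392.3 m  (cumulative 4715.7 m)
Charlie→Delta: 6827.9 m  (cumulative 11543.5 m)
Delta→Echo: 7884.8 m  (cumulative 19428.4 m)
Cumulative distance at Echo ≈ 19428 m.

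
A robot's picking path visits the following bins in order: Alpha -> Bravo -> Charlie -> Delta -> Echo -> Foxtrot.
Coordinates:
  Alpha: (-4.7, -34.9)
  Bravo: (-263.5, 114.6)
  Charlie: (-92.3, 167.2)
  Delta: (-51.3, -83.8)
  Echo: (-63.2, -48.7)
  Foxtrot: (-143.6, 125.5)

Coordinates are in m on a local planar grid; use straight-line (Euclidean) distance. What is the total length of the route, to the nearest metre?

Leg distances:
Alpha→Bravo: 298.9 m  (cumulative 298.9 m)
Bravo→Charlie: 179.1 m  (cumulative 478.0 m)
Charlie→Delta: 254.3 m  (cumulative 732.3 m)
Delta→Echo: 37.1 m  (cumulative 769.4 m)
Echo→Foxtrot: 191.9 m  (cumulative 961.2 m)
Total route length ≈ 961 m.

961 m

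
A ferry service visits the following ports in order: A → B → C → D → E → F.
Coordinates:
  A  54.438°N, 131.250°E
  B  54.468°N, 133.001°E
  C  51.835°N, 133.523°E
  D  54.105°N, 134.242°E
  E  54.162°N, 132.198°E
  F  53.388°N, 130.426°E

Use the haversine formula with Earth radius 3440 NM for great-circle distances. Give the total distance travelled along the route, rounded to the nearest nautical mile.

Leg distances:
A→B: 61.1 NM  (cumulative 61.1 NM)
B→C: 159.2 NM  (cumulative 220.3 NM)
C→D: 138.7 NM  (cumulative 359.1 NM)
D→E: 72.0 NM  (cumulative 431.1 NM)
E→F: 78.2 NM  (cumulative 509.2 NM)
Total route length ≈ 509 NM.

509 NM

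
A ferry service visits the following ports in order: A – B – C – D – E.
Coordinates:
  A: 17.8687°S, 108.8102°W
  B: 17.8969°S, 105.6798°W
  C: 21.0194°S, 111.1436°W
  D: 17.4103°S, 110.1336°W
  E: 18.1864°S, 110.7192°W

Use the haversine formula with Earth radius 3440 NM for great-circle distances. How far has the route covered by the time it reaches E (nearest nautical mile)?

Leg distances:
A→B: 178.9 NM  (cumulative 178.9 NM)
B→C: 361.6 NM  (cumulative 540.5 NM)
C→D: 224.1 NM  (cumulative 764.6 NM)
D→E: 57.4 NM  (cumulative 822.0 NM)
Cumulative distance at E ≈ 822 NM.

822 NM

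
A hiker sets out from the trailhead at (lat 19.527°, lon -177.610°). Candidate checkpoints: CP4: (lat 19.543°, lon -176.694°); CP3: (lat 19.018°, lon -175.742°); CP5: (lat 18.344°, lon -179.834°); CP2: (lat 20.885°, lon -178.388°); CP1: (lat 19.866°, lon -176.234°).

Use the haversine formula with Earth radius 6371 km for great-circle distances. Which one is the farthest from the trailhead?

CP5

Distances from the trailhead ((lat 19.527°, lon -177.610°)):
CP5: 268.4 km
CP3: 204.1 km
CP2: 171.4 km
CP1: 148.9 km
CP4: 96.0 km
The farthest is CP5 at 268.4 km.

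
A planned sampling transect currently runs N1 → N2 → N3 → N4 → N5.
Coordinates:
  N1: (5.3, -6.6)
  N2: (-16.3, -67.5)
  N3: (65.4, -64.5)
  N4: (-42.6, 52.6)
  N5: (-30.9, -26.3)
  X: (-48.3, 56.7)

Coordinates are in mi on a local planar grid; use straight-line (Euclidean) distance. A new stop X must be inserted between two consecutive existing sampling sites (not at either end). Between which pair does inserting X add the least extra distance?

between N4 and N5

Added distance for inserting X between each consecutive pair:
N1–N2: 146.6 mi
N2–N3: 212.7 mi
N3–N4: 13.9 mi
N4–N5: 12.1 mi
Smallest added distance is 12.1 mi, inserting between N4 and N5.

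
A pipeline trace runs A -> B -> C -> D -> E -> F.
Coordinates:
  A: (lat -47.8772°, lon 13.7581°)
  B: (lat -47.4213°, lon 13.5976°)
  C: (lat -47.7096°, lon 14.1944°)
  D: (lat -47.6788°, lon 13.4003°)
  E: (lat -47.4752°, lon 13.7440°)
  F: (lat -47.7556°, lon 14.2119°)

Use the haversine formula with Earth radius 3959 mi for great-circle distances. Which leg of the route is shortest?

D–E

Leg distances:
A→B: 32.4 mi
B→C: 34.2 mi
C→D: 37.0 mi
D→E: 21.3 mi
E→F: 29.2 mi
The shortest leg is D–E at 21.3 mi.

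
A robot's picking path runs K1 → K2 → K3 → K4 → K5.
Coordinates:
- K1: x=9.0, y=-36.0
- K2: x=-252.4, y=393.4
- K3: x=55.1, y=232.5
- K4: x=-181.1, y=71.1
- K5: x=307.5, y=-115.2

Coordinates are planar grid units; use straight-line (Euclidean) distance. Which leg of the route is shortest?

K3–K4

Leg distances:
K1→K2: 502.7
K2→K3: 347.1
K3→K4: 286.1
K4→K5: 522.9
The shortest leg is K3–K4 at 286.1.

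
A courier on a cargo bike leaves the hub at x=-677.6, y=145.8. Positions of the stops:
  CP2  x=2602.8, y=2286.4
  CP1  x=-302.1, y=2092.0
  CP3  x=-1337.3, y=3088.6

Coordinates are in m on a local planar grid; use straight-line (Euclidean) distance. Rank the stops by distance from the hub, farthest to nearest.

Distances from the hub:
CP2 x=2602.8, y=2286.4: 3917.0 m
CP3 x=-1337.3, y=3088.6: 3015.8 m
CP1 x=-302.1, y=2092.0: 1982.1 m

CP2, CP3, CP1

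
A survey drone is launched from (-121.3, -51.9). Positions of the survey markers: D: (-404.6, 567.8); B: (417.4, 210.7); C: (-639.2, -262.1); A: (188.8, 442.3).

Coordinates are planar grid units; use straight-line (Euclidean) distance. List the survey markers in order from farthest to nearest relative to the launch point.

Distance from the launch point at (-121.3, -51.9) to each:
D (-404.6, 567.8): 681.4
B (417.4, 210.7): 599.3
A (188.8, 442.3): 583.4
C (-639.2, -262.1): 558.9

D, B, A, C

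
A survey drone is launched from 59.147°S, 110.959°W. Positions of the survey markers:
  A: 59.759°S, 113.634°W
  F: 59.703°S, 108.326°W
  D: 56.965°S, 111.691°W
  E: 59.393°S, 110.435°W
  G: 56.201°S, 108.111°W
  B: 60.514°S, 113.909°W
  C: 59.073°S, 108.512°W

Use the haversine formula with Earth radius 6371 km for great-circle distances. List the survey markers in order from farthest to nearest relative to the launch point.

G, D, B, A, F, C, E

Distance from the launch point at 59.147°S, 110.959°W to each:
G 56.201°S, 108.111°W: 368.7 km
D 56.965°S, 111.691°W: 246.4 km
B 60.514°S, 113.909°W: 224.2 km
A 59.759°S, 113.634°W: 165.8 km
F 59.703°S, 108.326°W: 161.2 km
C 59.073°S, 108.512°W: 139.9 km
E 59.393°S, 110.435°W: 40.4 km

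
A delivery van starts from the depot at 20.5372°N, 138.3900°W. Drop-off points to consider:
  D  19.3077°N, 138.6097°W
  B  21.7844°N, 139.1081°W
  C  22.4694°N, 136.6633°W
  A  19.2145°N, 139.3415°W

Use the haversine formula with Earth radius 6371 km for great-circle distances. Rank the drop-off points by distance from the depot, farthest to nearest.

C, A, B, D

Distance from the depot at 20.5372°N, 138.3900°W to each:
C 22.4694°N, 136.6633°W: 279.4 km
A 19.2145°N, 139.3415°W: 177.6 km
B 21.7844°N, 139.1081°W: 157.4 km
D 19.3077°N, 138.6097°W: 138.6 km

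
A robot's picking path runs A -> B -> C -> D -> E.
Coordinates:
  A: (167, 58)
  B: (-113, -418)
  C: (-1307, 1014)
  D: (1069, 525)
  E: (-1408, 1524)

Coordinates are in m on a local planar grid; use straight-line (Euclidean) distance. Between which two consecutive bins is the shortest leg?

A–B

Leg distances:
A→B: 552.2 m
B→C: 1864.5 m
C→D: 2425.8 m
D→E: 2670.9 m
The shortest leg is A–B at 552.2 m.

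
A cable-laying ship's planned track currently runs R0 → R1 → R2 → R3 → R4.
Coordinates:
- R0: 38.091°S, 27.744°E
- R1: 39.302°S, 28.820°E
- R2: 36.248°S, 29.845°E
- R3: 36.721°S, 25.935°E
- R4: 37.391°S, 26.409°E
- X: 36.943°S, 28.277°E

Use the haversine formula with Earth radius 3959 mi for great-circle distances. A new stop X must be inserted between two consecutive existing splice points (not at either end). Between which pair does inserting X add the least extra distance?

between R2 and R3

Added distance for inserting X between each consecutive pair:
R0–R1: 148.4 mi
R1–R2: 46.7 mi
R2–R3: 10.1 mi
R3–R4: 184.7 mi
Smallest added distance is 10.1 mi, inserting between R2 and R3.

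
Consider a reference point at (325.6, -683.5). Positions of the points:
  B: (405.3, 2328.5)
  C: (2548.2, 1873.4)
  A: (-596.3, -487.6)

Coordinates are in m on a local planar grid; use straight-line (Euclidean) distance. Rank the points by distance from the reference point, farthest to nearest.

Distance from the reference point at (325.6, -683.5) to each:
C (2548.2, 1873.4): 3387.9 m
B (405.3, 2328.5): 3013.1 m
A (-596.3, -487.6): 942.5 m

C, B, A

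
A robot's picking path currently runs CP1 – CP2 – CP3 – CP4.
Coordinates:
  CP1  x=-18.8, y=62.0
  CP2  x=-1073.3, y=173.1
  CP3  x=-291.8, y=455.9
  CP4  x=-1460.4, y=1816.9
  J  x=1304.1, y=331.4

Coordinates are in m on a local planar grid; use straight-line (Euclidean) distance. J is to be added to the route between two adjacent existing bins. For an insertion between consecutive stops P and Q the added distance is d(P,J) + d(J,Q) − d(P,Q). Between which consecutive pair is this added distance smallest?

between CP1 and CP2

Added distance for inserting J between each consecutive pair:
CP1–CP2: 2672.4 m
CP2–CP3: 3152.3 m
CP3–CP4: 2945.2 m
Smallest added distance is 2672.4 m, inserting between CP1 and CP2.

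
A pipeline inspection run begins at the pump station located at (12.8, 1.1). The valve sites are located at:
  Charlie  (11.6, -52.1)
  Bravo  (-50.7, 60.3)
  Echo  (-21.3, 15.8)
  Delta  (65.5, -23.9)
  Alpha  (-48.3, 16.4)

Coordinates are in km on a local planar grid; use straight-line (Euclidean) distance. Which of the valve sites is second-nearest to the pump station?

Distances from the pump station ((12.8, 1.1)):
Echo: 37.1 km
Charlie: 53.2 km
Delta: 58.3 km
Alpha: 63.0 km
Bravo: 86.8 km
The second-nearest is Charlie at 53.2 km.

Charlie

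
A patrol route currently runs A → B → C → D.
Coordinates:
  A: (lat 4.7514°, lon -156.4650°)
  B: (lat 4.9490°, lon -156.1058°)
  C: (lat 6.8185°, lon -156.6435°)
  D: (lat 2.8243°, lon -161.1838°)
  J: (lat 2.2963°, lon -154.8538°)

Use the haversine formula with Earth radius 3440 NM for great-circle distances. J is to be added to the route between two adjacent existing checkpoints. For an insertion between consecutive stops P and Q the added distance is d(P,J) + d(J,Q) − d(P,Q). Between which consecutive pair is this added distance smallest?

Added distance for inserting J between each consecutive pair:
A–B: 327.7 NM
B–C: 351.2 NM
C–D: 310.6 NM
Smallest added distance is 310.6 NM, inserting between C and D.

between C and D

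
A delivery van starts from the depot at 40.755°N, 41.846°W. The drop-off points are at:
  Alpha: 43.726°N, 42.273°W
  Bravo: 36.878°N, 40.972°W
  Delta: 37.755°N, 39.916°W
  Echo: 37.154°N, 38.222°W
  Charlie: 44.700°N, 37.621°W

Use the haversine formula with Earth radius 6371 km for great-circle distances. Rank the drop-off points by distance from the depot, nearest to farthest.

Distance from the depot at 40.755°N, 41.846°W to each:
Alpha 43.726°N, 42.273°W: 332.2 km
Delta 37.755°N, 39.916°W: 372.7 km
Bravo 36.878°N, 40.972°W: 437.7 km
Echo 37.154°N, 38.222°W: 508.4 km
Charlie 44.700°N, 37.621°W: 558.0 km

Alpha, Delta, Bravo, Echo, Charlie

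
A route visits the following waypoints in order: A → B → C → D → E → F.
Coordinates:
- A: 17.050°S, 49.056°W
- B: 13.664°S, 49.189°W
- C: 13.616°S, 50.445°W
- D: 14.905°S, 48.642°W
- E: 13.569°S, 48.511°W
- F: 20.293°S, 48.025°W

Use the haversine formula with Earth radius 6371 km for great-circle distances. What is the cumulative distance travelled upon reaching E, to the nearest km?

Leg distances:
A→B: 376.8 km  (cumulative 376.8 km)
B→C: 135.8 km  (cumulative 512.6 km)
C→D: 241.4 km  (cumulative 754.0 km)
D→E: 149.2 km  (cumulative 903.3 km)
Cumulative distance at E ≈ 903 km.

903 km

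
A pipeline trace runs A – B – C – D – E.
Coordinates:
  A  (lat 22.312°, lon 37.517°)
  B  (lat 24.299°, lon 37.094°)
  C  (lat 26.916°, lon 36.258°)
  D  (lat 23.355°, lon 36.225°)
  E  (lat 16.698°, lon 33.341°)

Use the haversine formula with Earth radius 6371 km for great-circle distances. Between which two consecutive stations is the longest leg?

D–E

Leg distances:
A→B: 225.1 km
B→C: 302.8 km
C→D: 396.0 km
D→E: 799.1 km
The longest leg is D–E at 799.1 km.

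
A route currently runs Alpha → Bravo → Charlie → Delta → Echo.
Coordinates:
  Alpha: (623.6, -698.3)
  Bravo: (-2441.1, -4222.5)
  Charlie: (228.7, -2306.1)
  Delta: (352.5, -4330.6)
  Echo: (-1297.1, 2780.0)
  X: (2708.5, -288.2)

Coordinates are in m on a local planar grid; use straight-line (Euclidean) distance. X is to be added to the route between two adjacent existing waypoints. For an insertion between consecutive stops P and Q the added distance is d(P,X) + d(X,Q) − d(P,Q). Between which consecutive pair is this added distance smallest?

Added distance for inserting X between each consecutive pair:
Alpha–Bravo: 3935.0 m
Bravo–Charlie: 6391.2 m
Charlie–Delta: 5847.7 m
Delta–Echo: 2425.1 m
Smallest added distance is 2425.1 m, inserting between Delta and Echo.

between Delta and Echo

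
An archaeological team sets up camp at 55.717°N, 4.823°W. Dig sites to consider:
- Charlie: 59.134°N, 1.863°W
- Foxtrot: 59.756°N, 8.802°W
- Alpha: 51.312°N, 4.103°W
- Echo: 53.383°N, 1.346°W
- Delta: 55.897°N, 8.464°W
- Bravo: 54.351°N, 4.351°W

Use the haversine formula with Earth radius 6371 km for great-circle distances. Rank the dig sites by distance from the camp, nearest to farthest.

Distances from the camp:
Bravo 54.351°N, 4.351°W: 154.8 km
Delta 55.897°N, 8.464°W: 228.4 km
Echo 53.383°N, 1.346°W: 342.9 km
Charlie 59.134°N, 1.863°W: 419.1 km
Alpha 51.312°N, 4.103°W: 492.1 km
Foxtrot 59.756°N, 8.802°W: 507.2 km

Bravo, Delta, Echo, Charlie, Alpha, Foxtrot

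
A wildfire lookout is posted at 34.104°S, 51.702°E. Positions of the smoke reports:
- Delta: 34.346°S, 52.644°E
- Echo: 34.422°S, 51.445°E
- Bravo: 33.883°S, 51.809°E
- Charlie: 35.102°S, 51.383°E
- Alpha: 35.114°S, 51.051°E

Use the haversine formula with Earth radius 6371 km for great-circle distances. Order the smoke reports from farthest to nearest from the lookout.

Alpha, Charlie, Delta, Echo, Bravo

Computing each great-circle distance from 34.104°S, 51.702°E:
Alpha 35.114°S, 51.051°E: 127.1 km
Charlie 35.102°S, 51.383°E: 114.7 km
Delta 34.346°S, 52.644°E: 90.7 km
Echo 34.422°S, 51.445°E: 42.5 km
Bravo 33.883°S, 51.809°E: 26.5 km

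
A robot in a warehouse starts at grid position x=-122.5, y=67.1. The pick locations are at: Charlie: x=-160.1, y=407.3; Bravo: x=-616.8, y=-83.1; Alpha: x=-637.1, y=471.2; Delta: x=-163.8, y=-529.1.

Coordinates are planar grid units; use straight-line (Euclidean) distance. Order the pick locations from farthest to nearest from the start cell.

Computing each straight-line distance from x=-122.5, y=67.1:
Alpha x=-637.1, y=471.2: 654.3
Delta x=-163.8, y=-529.1: 597.6
Bravo x=-616.8, y=-83.1: 516.6
Charlie x=-160.1, y=407.3: 342.3

Alpha, Delta, Bravo, Charlie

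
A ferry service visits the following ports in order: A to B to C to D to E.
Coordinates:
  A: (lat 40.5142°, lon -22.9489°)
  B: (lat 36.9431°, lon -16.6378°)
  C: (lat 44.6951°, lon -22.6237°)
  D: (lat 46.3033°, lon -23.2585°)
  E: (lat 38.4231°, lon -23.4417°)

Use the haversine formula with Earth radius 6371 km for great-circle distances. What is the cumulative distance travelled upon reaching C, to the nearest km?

Leg distances:
A→B: 676.0 km  (cumulative 676.0 km)
B→C: 997.7 km  (cumulative 1673.7 km)
Cumulative distance at C ≈ 1674 km.

1674 km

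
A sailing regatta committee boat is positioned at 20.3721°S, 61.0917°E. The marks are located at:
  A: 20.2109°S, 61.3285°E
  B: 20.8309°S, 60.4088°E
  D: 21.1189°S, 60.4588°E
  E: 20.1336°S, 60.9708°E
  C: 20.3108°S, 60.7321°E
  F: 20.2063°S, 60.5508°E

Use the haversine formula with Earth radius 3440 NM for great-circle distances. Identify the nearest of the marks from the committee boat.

Distance to each, sorted:
E: 15.9 NM
A: 16.5 NM
C: 20.6 NM
F: 32.0 NM
B: 47.2 NM
D: 57.2 NM
The nearest is E at 15.9 NM.

E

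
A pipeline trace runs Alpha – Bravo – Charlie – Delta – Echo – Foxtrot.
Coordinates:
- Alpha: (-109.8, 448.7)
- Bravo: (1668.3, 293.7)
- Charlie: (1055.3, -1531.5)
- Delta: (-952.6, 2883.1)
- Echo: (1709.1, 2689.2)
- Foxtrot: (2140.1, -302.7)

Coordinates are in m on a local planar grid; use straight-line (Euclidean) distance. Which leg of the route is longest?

Charlie–Delta

Leg distances:
Alpha→Bravo: 1784.8 m
Bravo→Charlie: 1925.4 m
Charlie→Delta: 4849.8 m
Delta→Echo: 2668.8 m
Echo→Foxtrot: 3022.8 m
The longest leg is Charlie–Delta at 4849.8 m.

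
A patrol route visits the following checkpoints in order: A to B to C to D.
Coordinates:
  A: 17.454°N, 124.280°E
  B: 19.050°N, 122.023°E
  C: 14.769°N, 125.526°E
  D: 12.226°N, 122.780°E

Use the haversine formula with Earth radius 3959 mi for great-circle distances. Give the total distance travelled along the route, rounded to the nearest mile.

Leg distances:
A→B: 184.6 mi  (cumulative 184.6 mi)
B→C: 375.6 mi  (cumulative 560.3 mi)
C→D: 254.8 mi  (cumulative 815.1 mi)
Total route length ≈ 815 mi.

815 mi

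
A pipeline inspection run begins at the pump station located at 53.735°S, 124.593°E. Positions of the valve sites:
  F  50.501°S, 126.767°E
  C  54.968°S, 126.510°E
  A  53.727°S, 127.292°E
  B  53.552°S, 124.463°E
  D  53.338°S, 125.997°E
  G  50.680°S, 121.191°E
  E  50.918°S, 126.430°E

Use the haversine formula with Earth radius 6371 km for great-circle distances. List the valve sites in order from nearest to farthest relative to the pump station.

B, D, A, C, E, F, G

Distance from the pump station at 53.735°S, 124.593°E to each:
B 53.552°S, 124.463°E: 22.1 km
D 53.338°S, 125.997°E: 102.7 km
A 53.727°S, 127.292°E: 177.5 km
C 54.968°S, 126.510°E: 185.0 km
E 50.918°S, 126.430°E: 337.2 km
F 50.501°S, 126.767°E: 389.0 km
G 50.680°S, 121.191°E: 411.2 km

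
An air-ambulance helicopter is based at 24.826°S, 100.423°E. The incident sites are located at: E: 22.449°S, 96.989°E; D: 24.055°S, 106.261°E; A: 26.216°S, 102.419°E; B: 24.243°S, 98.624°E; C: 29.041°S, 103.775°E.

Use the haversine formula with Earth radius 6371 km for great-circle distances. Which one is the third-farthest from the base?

Distance to each, sorted:
D: 597.1 km
C: 574.5 km
E: 438.4 km
A: 253.0 km
B: 193.2 km
The third-farthest is E at 438.4 km.

E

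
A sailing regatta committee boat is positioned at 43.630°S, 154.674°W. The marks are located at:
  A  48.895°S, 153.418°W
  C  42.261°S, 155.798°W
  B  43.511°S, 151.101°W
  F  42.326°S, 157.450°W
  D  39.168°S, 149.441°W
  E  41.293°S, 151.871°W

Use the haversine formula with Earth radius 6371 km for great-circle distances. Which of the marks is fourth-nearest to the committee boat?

E

Distances from the committee boat (43.630°S, 154.674°W):
C: 177.6 km
F: 268.4 km
B: 288.1 km
E: 346.9 km
A: 593.3 km
D: 660.5 km
The fourth-nearest is E at 346.9 km.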